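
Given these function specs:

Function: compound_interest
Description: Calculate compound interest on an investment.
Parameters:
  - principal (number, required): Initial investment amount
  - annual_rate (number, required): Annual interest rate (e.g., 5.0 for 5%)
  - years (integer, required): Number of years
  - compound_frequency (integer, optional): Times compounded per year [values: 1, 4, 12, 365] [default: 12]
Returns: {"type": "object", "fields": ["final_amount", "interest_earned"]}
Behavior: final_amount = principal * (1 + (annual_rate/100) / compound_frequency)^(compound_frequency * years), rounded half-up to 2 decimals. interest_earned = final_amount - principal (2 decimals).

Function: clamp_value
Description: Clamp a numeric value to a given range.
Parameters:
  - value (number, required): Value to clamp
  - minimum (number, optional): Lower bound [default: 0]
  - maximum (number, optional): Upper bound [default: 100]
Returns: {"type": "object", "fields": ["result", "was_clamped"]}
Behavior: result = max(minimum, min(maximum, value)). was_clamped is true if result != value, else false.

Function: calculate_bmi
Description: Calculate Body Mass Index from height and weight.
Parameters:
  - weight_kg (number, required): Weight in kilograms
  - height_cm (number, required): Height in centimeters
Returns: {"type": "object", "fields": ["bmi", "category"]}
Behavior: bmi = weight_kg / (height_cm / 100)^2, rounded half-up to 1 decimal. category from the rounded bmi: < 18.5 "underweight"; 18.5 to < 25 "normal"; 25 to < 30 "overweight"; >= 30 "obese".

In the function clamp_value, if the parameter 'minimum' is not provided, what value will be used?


The clamp_value spec declares:
  - minimum (number, optional): Lower bound [default: 0]
Default:
0


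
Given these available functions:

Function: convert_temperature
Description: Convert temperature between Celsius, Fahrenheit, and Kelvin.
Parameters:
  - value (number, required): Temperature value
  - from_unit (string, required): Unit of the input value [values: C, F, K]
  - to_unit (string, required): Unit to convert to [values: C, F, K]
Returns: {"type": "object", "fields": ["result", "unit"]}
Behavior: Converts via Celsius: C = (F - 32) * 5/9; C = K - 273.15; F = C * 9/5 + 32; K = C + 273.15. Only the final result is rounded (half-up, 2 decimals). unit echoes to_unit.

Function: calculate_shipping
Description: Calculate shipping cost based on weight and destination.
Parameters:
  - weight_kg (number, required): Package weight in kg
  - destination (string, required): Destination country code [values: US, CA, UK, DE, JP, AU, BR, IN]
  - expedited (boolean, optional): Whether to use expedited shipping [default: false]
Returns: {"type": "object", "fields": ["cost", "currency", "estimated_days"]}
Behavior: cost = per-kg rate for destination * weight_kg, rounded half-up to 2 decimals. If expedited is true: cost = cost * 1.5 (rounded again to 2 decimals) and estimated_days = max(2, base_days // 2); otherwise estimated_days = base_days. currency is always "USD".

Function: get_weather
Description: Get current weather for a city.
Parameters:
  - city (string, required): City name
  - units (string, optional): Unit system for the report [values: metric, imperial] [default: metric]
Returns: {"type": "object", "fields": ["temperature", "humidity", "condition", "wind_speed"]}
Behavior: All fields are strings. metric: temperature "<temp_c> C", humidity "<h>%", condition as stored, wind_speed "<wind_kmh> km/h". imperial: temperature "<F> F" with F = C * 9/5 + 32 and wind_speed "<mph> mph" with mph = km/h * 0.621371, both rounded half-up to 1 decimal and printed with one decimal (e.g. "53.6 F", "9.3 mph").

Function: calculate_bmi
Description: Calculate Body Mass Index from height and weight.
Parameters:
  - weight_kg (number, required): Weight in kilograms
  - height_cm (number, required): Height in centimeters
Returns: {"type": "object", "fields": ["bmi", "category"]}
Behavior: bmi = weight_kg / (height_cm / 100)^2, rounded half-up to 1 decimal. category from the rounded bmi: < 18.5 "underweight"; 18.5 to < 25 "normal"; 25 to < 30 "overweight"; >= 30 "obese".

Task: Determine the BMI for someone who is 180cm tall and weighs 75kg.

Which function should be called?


The task needs a function whose description is: Calculate Body Mass Index from height and weight.
calculate_bmi


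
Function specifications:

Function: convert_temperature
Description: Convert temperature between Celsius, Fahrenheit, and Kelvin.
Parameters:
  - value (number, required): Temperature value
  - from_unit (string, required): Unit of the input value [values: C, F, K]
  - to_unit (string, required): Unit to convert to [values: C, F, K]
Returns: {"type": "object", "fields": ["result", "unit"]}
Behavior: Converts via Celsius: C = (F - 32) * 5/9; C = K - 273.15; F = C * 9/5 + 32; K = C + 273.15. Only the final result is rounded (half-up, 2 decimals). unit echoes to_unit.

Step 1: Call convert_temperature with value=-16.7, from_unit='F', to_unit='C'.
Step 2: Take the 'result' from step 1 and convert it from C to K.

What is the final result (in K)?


Step 1: convert_temperature(value=-16.7, from_unit=F, to_unit=C)
  To C: (-16.7 - 32) * 5/9 = -27.055556
  Target is C: -27.055556
  Round to 2 decimals: -27.06
  -> result = -27.06 C
Step 2: convert_temperature(value=-27.06, from_unit=C, to_unit=K)
  Input already in C: -27.06
  To K: -27.06 + 273.15 = 246.09
  Round to 2 decimals: 246.09
  -> result = 246.09 K
246.09 K


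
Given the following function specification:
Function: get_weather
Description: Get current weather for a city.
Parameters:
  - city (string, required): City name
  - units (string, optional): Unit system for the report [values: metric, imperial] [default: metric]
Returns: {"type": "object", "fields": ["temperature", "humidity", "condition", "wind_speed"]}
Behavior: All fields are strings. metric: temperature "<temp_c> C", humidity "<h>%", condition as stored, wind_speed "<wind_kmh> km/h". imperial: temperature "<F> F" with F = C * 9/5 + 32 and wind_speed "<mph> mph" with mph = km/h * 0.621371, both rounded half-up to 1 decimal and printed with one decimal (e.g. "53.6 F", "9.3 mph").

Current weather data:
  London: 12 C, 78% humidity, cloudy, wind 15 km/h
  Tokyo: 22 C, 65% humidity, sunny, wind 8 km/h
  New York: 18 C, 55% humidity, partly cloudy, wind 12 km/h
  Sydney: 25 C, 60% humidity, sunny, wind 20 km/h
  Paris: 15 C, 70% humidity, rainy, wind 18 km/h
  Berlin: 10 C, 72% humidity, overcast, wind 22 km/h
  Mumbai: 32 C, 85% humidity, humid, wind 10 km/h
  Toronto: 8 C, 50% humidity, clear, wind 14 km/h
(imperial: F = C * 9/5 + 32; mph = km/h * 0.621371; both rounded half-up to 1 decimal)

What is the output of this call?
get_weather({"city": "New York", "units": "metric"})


New York record: 18 C, 55%, partly cloudy, 12 km/h
metric: report values as stored ('<temp_c> C', '<humidity>%', '<wind_kmh> km/h')
Output:
{"temperature": "18 C", "humidity": "55%", "condition": "partly cloudy", "wind_speed": "12 km/h"}


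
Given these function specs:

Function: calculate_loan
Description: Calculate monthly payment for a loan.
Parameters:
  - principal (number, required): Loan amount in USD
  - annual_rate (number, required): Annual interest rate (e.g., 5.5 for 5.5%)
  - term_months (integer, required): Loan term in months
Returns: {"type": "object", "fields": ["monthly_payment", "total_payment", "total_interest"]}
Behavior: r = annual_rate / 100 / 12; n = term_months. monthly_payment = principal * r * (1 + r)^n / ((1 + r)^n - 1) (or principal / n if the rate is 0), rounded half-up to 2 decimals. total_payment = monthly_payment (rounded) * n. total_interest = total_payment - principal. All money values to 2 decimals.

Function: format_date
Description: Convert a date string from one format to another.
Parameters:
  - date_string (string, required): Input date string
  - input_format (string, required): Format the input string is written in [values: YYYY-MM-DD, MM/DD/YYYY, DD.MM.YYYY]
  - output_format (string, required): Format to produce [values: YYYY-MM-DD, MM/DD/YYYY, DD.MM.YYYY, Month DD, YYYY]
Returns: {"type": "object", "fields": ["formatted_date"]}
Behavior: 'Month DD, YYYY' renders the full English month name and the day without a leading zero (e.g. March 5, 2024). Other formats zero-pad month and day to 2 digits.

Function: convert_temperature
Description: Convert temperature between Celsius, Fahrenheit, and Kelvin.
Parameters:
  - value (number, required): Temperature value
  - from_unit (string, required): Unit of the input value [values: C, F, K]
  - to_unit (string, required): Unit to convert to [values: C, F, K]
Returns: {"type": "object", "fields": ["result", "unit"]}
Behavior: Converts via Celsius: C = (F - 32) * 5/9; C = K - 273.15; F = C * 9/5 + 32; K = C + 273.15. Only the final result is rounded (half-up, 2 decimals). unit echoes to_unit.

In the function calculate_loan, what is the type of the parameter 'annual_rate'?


The calculate_loan spec declares:
  - annual_rate (number, required): Annual interest rate (e.g., 5.5 for 5.5%)
Type:
number


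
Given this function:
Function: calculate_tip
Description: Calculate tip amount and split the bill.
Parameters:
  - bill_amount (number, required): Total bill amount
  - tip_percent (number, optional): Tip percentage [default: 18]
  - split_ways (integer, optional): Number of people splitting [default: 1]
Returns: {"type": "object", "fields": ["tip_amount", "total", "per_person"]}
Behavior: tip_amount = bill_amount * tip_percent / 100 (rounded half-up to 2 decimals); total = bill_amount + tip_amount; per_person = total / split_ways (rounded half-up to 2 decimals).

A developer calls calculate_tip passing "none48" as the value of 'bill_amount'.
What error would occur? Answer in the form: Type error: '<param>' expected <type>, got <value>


Spec: 'bill_amount' is declared as number; "none48" is a string.
Type error: 'bill_amount' expected number, got "none48"


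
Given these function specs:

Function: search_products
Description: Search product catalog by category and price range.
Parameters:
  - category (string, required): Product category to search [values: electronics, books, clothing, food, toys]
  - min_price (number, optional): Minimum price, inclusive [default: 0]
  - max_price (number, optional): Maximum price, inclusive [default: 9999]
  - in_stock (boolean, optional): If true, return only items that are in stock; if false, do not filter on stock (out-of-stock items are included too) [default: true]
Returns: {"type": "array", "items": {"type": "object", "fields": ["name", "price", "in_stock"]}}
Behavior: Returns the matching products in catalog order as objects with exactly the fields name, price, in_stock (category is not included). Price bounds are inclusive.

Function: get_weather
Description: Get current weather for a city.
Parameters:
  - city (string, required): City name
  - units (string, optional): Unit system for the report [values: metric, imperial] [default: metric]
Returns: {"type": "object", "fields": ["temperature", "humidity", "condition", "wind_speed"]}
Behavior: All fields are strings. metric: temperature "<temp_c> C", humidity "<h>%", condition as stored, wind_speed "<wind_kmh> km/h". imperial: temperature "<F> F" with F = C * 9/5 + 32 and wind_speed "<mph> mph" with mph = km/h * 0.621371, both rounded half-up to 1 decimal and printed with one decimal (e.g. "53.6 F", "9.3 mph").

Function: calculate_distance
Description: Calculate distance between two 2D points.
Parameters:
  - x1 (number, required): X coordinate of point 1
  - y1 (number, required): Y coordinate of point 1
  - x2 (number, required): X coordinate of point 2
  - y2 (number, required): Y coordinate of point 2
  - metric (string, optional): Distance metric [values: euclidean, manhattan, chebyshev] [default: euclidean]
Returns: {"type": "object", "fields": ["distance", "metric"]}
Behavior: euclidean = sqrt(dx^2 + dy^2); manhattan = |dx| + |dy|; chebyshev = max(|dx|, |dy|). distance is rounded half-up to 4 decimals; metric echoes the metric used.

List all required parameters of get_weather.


Parameters of get_weather and their required/optional flag:
  city: required
  units: optional
city


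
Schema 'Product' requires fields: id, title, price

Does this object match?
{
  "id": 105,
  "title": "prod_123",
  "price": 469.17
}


Checking required fields... All present.
Valid - all required fields present


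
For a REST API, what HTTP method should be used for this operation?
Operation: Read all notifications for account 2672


GET = read, POST = create, PUT = update/replace, DELETE = remove
This operation is a read.
GET


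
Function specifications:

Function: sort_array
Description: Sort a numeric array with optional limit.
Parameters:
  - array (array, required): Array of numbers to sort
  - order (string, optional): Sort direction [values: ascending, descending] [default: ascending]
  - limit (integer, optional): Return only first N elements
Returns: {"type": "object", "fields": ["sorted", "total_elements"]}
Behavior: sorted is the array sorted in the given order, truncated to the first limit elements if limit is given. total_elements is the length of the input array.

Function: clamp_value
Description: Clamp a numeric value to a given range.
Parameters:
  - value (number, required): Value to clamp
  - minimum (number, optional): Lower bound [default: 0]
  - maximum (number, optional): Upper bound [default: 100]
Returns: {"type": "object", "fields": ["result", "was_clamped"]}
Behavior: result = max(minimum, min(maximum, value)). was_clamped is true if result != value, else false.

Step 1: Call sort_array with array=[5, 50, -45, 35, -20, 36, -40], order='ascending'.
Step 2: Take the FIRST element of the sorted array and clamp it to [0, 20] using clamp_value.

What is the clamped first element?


Step 1: sort_array(order=ascending)
  sorted: [-45, -40, -20, 5, 35, 36, 50]
  -> first element = -45
Step 2: clamp_value(value=-45, minimum=0, maximum=20)
  result = max(0, min(20, -45)) = max(0, -45) = 0
  was_clamped = (0 != -45) = true
  -> result = 0
0


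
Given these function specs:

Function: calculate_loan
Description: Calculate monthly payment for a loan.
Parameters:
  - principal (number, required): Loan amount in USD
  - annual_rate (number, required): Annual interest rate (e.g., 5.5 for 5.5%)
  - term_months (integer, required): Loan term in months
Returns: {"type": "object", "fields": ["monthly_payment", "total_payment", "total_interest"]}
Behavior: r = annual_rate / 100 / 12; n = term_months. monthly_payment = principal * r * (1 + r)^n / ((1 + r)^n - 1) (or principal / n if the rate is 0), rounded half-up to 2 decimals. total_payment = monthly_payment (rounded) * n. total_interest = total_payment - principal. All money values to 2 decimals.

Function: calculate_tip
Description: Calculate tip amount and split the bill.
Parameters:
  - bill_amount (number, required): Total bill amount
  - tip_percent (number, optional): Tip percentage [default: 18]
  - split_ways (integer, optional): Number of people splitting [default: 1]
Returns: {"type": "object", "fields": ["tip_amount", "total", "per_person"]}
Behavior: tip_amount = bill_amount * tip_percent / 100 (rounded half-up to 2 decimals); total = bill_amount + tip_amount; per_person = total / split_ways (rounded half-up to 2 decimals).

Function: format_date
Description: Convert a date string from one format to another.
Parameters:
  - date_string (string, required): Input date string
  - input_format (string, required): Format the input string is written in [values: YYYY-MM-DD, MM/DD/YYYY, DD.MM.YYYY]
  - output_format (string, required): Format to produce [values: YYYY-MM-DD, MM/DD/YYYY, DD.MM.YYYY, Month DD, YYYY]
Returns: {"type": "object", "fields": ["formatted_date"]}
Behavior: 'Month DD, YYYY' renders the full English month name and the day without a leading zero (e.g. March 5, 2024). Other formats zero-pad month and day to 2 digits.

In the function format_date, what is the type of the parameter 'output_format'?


The format_date spec declares:
  - output_format (string, required): Format to produce [values: YYYY-MM-DD, MM/DD/YYYY, DD.MM.YYYY, Month DD, YYYY]
Type:
string


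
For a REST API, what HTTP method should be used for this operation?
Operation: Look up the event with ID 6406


GET = read, POST = create, PUT = update/replace, DELETE = remove
This operation is a read.
GET


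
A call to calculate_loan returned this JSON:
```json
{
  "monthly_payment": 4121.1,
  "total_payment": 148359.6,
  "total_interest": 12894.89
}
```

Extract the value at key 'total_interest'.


12894.89


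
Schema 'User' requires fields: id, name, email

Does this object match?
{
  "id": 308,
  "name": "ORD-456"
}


Checking required fields...
Missing: email
Invalid - missing required field 'email'


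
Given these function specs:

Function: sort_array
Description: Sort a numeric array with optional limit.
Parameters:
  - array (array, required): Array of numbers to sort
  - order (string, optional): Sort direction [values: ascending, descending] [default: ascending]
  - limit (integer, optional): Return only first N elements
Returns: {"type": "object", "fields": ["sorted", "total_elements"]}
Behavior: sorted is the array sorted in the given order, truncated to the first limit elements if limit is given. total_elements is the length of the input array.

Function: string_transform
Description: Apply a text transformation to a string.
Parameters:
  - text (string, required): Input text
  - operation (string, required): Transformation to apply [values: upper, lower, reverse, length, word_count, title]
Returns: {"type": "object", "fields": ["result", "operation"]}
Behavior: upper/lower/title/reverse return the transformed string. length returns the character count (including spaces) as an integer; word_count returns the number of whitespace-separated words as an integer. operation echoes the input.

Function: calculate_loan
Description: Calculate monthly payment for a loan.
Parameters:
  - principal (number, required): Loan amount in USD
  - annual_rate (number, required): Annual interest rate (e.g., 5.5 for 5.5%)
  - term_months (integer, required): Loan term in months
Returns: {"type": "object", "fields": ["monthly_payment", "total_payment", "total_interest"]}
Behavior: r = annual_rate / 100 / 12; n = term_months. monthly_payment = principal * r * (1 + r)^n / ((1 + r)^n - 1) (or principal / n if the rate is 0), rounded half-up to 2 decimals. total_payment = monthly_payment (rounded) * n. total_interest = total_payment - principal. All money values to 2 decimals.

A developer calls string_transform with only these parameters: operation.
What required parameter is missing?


Required parameters: text, operation
Provided: operation
Missing: text
text


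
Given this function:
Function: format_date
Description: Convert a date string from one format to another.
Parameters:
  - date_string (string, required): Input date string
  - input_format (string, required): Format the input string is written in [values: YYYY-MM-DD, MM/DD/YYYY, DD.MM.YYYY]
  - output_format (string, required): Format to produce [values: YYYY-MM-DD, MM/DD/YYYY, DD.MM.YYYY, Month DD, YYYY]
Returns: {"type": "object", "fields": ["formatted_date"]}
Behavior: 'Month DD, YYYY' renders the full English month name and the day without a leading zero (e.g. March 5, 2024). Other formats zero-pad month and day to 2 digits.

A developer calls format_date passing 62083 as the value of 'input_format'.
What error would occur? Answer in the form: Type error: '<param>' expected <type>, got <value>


Spec: 'input_format' is declared as string; 62083 is an integer.
Type error: 'input_format' expected string, got 62083


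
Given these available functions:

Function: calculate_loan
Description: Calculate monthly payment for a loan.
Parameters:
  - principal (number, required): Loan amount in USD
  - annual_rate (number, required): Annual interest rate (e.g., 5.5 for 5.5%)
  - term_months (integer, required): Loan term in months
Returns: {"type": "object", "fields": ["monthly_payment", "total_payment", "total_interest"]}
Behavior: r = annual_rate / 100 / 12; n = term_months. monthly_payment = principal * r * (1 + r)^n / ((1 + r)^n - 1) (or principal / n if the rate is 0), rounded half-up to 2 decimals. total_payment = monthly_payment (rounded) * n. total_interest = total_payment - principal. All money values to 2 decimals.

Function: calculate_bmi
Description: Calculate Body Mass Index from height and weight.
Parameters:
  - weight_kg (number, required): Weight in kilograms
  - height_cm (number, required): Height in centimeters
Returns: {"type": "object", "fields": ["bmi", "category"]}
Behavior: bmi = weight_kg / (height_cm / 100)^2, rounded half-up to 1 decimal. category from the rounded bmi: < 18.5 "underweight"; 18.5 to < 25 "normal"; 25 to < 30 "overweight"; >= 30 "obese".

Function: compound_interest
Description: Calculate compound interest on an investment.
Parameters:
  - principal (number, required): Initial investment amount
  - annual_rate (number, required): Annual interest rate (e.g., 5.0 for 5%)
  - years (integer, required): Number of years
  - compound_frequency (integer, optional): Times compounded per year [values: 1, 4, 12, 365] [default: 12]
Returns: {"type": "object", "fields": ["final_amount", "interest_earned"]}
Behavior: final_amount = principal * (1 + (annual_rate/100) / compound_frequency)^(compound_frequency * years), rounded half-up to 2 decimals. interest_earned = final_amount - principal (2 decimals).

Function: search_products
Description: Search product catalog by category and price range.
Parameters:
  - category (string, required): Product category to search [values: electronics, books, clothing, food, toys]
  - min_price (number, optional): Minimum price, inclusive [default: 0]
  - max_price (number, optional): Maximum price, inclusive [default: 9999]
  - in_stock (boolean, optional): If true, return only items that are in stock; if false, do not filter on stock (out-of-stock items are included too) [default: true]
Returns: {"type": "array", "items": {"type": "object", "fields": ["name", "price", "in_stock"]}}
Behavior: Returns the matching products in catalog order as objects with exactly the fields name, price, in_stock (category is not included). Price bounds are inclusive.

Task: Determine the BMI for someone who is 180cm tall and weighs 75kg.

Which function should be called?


The task needs a function whose description is: Calculate Body Mass Index from height and weight.
calculate_bmi


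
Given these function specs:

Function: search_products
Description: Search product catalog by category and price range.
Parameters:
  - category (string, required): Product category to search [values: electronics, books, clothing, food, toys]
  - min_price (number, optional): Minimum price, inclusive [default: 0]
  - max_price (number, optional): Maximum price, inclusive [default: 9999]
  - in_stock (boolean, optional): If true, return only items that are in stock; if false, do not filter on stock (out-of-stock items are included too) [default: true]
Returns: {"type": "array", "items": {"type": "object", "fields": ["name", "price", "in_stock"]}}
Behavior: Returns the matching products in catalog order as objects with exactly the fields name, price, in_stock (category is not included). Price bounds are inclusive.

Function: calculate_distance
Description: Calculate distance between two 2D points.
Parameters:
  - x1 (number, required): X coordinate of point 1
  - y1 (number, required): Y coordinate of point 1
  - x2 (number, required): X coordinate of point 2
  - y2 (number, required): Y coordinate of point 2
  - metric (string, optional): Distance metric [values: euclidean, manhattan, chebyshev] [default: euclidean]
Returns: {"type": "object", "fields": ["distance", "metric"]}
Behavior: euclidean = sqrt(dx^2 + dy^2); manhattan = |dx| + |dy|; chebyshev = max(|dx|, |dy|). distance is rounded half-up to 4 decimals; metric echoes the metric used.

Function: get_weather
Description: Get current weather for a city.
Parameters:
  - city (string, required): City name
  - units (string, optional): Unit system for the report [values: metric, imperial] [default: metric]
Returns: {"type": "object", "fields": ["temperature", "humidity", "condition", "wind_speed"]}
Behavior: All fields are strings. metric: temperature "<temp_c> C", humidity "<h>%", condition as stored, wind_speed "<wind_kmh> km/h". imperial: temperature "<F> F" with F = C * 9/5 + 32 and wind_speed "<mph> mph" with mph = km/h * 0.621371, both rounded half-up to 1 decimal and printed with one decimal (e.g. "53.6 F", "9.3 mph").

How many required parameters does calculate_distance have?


Parameters of calculate_distance: x1 (required), y1 (required), x2 (required), y2 (required), metric (optional)
Required count:
4


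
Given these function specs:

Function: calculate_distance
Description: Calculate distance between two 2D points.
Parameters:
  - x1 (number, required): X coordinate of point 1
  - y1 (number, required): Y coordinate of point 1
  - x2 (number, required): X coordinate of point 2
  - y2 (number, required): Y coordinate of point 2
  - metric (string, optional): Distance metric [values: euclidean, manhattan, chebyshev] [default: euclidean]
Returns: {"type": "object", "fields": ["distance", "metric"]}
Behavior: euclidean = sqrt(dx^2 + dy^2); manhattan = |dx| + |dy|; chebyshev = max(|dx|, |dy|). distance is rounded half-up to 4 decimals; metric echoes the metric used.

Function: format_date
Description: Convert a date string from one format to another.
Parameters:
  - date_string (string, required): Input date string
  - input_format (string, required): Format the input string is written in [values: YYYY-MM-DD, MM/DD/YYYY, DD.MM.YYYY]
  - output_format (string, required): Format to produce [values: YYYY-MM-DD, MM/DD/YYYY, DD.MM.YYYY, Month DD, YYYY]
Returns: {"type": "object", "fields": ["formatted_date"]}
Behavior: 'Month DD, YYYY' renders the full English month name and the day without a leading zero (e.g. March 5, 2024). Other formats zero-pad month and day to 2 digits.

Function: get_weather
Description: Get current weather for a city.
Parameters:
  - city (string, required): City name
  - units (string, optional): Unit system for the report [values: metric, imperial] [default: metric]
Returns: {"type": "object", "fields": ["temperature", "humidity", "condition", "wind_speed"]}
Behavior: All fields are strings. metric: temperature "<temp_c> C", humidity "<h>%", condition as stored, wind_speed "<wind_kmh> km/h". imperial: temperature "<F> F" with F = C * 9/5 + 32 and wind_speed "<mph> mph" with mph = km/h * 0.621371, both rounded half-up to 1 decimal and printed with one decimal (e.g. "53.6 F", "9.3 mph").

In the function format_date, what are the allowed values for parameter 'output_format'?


The format_date spec declares:
  - output_format (string, required): Format to produce [values: YYYY-MM-DD, MM/DD/YYYY, DD.MM.YYYY, Month DD, YYYY]
Allowed values:
YYYY-MM-DD, MM/DD/YYYY, DD.MM.YYYY, Month DD, YYYY


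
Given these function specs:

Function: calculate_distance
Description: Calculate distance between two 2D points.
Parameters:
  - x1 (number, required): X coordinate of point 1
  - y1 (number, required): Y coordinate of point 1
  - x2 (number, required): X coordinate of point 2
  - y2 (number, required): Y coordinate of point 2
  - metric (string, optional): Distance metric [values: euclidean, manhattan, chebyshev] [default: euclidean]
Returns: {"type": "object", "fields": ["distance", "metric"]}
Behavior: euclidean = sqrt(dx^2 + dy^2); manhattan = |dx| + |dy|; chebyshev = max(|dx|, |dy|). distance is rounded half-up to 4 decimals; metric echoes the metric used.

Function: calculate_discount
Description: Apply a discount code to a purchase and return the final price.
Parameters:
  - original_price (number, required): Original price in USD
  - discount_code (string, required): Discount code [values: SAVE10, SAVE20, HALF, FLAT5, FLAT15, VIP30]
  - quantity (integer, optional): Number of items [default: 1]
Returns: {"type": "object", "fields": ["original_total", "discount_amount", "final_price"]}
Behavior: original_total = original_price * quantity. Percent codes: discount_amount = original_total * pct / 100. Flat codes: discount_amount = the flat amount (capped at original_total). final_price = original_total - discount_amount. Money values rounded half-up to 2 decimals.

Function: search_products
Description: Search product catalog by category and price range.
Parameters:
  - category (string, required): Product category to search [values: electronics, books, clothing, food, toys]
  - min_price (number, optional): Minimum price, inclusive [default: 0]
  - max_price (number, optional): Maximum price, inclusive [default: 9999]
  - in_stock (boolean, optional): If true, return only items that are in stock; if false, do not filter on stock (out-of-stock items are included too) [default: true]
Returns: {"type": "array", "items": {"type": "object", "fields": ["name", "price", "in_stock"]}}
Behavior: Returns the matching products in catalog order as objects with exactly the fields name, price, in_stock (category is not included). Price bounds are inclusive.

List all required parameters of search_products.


Parameters of search_products and their required/optional flag:
  category: required
  min_price: optional
  max_price: optional
  in_stock: optional
category


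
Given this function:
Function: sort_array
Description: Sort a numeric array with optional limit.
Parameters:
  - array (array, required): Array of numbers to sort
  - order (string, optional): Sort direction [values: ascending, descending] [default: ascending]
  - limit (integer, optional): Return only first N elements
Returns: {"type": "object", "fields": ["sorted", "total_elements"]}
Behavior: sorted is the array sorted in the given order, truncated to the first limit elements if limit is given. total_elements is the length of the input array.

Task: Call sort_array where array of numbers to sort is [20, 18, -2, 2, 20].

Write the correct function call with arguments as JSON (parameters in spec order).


Mapping each described value to its parameter name:
  'Array of numbers to sort' -> array = [20, 18, -2, 2, 20]
sort_array({"array": [20, 18, -2, 2, 20]})


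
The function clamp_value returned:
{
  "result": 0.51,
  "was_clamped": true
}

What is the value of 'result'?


0.51


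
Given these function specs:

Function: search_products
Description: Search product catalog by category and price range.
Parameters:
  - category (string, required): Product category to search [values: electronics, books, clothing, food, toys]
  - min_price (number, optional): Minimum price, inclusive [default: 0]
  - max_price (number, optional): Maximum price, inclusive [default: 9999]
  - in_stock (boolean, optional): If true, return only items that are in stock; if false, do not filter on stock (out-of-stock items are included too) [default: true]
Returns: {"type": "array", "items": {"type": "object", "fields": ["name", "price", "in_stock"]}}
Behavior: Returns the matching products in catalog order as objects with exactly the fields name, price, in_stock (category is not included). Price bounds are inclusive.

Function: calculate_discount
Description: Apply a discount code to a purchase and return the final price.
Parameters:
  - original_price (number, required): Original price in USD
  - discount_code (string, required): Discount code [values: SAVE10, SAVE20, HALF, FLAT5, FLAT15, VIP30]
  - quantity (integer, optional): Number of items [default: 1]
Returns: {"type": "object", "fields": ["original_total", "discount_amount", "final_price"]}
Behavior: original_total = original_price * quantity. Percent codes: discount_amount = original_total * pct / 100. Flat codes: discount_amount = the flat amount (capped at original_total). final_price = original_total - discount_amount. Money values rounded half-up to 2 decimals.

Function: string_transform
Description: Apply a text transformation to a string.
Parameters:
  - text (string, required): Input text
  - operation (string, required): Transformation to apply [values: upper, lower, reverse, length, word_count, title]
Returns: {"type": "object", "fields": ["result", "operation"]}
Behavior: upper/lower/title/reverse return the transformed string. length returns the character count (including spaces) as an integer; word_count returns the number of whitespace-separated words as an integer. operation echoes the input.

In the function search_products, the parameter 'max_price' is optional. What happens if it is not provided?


The search_products spec declares:
  - max_price (number, optional): Maximum price, inclusive [default: 9999]
It defaults to 9999


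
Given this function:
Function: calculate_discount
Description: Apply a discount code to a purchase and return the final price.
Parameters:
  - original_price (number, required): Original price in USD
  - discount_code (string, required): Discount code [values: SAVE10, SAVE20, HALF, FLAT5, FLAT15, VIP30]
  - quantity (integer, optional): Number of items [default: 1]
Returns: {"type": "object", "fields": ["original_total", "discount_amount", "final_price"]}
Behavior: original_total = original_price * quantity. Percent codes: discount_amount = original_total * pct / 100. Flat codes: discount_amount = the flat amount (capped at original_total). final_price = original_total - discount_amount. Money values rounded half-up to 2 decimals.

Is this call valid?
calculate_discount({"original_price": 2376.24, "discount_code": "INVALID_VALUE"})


Checking parameter values...
Parameter 'discount_code' has value 'INVALID_VALUE' not in allowed: SAVE10, SAVE20, HALF, FLAT5, FLAT15, VIP30
Invalid - 'discount_code' must be one of SAVE10, SAVE20, HALF, FLAT5, FLAT15, VIP30


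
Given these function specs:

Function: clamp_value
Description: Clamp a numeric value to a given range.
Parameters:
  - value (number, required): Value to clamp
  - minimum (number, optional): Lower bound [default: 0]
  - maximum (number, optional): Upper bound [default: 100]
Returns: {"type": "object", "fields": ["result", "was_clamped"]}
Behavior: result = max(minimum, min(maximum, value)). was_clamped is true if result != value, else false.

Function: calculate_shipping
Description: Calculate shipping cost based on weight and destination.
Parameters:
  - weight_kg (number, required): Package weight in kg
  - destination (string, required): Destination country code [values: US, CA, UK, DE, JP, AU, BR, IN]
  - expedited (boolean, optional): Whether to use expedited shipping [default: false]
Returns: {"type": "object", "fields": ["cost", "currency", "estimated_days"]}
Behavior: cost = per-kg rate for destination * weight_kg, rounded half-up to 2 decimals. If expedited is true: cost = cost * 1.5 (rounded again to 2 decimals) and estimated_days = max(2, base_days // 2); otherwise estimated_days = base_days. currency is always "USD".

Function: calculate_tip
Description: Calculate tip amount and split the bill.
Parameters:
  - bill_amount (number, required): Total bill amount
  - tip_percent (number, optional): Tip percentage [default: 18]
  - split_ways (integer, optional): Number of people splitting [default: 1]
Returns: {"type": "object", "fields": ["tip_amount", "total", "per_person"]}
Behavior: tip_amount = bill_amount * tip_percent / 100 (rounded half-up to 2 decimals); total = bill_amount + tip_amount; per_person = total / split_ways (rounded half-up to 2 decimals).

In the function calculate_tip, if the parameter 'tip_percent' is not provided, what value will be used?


The calculate_tip spec declares:
  - tip_percent (number, optional): Tip percentage [default: 18]
Default:
18


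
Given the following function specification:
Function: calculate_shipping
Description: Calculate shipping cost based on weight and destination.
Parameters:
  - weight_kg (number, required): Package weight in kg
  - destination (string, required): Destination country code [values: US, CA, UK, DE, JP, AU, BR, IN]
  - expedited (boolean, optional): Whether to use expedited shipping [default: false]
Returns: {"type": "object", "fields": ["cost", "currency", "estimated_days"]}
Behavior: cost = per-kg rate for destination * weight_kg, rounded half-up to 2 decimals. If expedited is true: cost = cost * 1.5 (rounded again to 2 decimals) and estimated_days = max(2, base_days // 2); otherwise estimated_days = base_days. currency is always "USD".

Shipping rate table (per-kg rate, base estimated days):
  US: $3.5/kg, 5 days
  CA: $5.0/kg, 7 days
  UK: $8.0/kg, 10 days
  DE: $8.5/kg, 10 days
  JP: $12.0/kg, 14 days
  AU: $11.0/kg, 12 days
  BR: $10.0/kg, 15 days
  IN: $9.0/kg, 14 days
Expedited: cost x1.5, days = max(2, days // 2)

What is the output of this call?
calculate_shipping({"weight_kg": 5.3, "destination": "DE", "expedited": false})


Rate for DE: $8.5/kg, base 10 days
cost = 8.5 * 5.3 = 45.05 -> 45.05
expedited not set/false: estimated_days = 10
Output:
{"cost": 45.05, "currency": "USD", "estimated_days": 10}


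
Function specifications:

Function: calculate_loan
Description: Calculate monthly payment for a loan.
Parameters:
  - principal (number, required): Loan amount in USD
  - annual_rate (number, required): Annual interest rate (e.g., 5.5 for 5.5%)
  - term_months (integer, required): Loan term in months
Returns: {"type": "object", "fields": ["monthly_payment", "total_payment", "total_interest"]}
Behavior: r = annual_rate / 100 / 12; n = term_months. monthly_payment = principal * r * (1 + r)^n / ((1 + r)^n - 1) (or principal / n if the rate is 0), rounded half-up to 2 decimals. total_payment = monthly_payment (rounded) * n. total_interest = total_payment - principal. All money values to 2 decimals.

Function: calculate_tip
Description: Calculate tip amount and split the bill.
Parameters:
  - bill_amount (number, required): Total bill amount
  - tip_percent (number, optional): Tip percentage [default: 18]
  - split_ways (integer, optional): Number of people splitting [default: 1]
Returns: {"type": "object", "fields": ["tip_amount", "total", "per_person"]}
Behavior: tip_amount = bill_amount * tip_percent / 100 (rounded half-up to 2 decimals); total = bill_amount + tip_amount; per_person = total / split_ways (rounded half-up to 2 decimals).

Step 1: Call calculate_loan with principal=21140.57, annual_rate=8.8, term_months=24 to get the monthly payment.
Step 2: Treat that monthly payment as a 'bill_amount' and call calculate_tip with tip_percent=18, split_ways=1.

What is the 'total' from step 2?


Step 1: calculate_loan(principal=21140.57, annual_rate=8.8, term_months=24)
  r = 8.8 / 100 / 12 = 0.007333333333 (keep full precision)
  (1 + r)^24 = 1.19167253
  monthly_payment = 21140.57 * 0.007333333333 * 1.19167253 / (1.19167253 - 1) = 963.862712 -> 963.86
  total_payment = 963.86 * 24 = 23132.64
  total_interest = 23132.64 - 21140.57 = 1992.07
  -> monthly_payment = 963.86
Step 2: calculate_tip(bill_amount=963.86, tip_percent=18, split_ways=1)
  tip_amount = 963.86 * 18/100 = 173.4948 -> 173.49
  total = 963.86 + 173.49 = 1137.35
  per_person = 1137.35 / 1 = 1137.35 -> 1137.35
  -> total = 1137.35
$1137.35


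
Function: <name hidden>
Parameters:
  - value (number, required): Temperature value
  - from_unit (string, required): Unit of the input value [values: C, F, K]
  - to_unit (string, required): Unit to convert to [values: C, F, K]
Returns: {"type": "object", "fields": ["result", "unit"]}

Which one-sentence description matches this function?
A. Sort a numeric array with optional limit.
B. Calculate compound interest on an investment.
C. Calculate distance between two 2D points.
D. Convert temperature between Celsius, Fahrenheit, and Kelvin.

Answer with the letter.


Parameters value, from_unit, to_unit and return ["result", "unit"] fit: Convert temperature between Celsius, Fahrenheit, and Kelvin.
D


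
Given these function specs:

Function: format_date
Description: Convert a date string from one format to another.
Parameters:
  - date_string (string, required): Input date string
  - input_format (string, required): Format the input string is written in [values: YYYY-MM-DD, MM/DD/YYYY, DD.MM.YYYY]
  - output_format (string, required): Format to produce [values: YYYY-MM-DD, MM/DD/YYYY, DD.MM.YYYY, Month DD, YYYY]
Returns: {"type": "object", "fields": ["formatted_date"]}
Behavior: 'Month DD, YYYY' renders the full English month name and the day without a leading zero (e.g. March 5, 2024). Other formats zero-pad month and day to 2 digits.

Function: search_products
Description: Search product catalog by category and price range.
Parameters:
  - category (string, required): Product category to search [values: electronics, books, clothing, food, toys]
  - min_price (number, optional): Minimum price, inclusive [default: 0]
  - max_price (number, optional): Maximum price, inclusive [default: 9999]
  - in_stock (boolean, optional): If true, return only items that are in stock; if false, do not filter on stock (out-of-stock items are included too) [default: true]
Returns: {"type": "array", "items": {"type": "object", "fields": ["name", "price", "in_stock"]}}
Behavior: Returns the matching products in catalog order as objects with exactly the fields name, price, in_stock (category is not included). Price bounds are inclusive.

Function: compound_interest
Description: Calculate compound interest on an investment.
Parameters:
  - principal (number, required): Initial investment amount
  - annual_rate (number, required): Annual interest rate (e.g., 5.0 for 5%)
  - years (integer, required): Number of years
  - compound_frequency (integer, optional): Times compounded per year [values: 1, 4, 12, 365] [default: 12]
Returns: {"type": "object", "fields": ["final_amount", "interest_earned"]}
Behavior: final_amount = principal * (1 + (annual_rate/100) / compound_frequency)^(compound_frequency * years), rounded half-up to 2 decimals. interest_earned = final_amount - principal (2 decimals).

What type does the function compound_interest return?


The compound_interest spec declares Returns: {"type": "object", "fields": ["final_amount", "interest_earned"]}
Type:
object
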